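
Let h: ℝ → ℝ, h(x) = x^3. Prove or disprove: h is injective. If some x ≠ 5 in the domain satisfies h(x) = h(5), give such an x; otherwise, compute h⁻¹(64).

On ℝ, x ↦ x^3 is strictly increasing (since 3 is odd), so h(x_1) = h(x_2) forces x_1 = x_2. Hence h is injective.
Since x ↦ x^3 is strictly increasing on ℝ, it is injective there, so no x ≠ 5 in the domain has h(x) = h(5). We therefore compute h⁻¹(64) = 64^{1/3} = 4 (indeed 4^3 = 64).

4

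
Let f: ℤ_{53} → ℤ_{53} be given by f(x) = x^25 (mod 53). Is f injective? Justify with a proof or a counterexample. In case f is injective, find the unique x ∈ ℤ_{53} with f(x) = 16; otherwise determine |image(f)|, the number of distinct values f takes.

Since 53 is prime, the nonzero elements of ℤ_{53} form a cyclic group of order 52.
As gcd(25, 52) = 1, raising to the 25th power is a bijection on this group: if s^25 ≡ t^25 then (st^{−1})^25 = 1, and the only element of order dividing gcd(25, 52) = 1 is 1, so s = t.
With f(0) = 0 this makes f injective on all of ℤ_{53}, hence bijective (finite equal-size domain and codomain). In particular f is injective.
Since f is injective, we find the preimage of 16. The inverse of x ↦ x^25 on (ℤ_{53})^× is x ↦ x^25, because 25·25 = 625 = 12·52 + 1 ≡ 1 (mod 52) and x^{52} = 1 for x ≠ 0 (Fermat). So f⁻¹(16) = 16^25 mod 53.
Repeated squaring mod 53: 16^1 ≡ 16, 16^2 ≡ 16² = 256 ≡ 44, 16^4 ≡ 44² = 1936 ≡ 28, 16^8 ≡ 28² = 784 ≡ 42, 16^16 ≡ 42² = 1764 ≡ 15. Since 25 = 16 + 8 + 1, 16^25 ≡ 15·42·16: 15·42 = 630 ≡ 47, then 47·16 = 752 ≡ 10. So 16^25 ≡ 10 (mod 53).
Hence f⁻¹(16) = 10.

10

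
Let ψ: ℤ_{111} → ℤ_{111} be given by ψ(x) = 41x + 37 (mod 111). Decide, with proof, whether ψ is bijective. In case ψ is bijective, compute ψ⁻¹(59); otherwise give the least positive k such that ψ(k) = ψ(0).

Recall that ψ is injective if ψ(s) = ψ(t) implies s = t.
Suppose ψ(s) = ψ(t) in ℤ_{111}. Then 41s + 37 ≡ 41t + 37 (mod 111), so 41(s − t) ≡ 0 (mod 111).
Since gcd(41, 111) = 1, 41 is invertible modulo 111, thus s − t ≡ 0 (mod 111), i.e. s = t.
We now compute 41⁻¹ mod 111 explicitly. Euclid's algorithm: 111 = 2·41 + 29, 41 = 1·29 + 12, 29 = 2·12 + 5, 12 = 2·5 + 2, 5 = 2·2 + 1; back-substituting gives 1 = 65·41 − 24·111, so 41⁻¹ ≡ 65 (mod 111).
For any y ∈ ℤ_{111}, x = 65(y − 37) mod 111 satisfies ψ(x) = 41·65(y − 37) + 37 ≡ y (since 41·65 ≡ 1 mod 111). So every y has a preimage.
So ψ is bijective.
Since ψ is bijective, we find ψ⁻¹(59): we need 41x ≡ 59 − 37 ≡ 22 (mod 111). Using 41⁻¹ = 65: x ≡ 65·22 = 1430 = 12·111 + 98, so x = 98.
Check: ψ(98) = 41·98 + 37 = 4055 = 36·111 + 59 ≡ 59 (mod 111).

98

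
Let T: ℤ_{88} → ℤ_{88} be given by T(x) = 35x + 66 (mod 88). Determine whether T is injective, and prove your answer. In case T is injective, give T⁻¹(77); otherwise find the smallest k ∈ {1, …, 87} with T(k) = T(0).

33

If T(s) = T(t), then 35s ≡ 35t (mod 88). Because gcd(35, 88) = 1, we may cancel 35 to get s ≡ t (mod 88).
Thus T is injective.
We now compute 35⁻¹ mod 88 explicitly. Euclid's algorithm: 88 = 2·35 + 18, 35 = 1·18 + 17, 18 = 1·17 + 1; back-substituting gives 1 = 83·35 − 33·88, so 35⁻¹ ≡ 83 (mod 88).
Since T is injective, we find T⁻¹(77): we need 35x ≡ 77 − 66 ≡ 11 (mod 88). Using 35⁻¹ = 83: x ≡ 83·11 = 913 = 10·88 + 33, so x = 33.
Check: T(33) = 35·33 + 66 = 1221 = 13·88 + 77 ≡ 77 (mod 88).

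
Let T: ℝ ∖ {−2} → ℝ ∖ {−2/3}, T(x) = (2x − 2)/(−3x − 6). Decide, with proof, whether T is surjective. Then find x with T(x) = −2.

For any y ≠ −2/3, solving y(−3x − 6) = 2x − 2 for x gives a well-defined x ≠ −2. So T is surjective.
Solving T(x) = −2: cross-multiplying gives 2x − 2 = −2(−3x − 6), which rearranges to −4x = 14, so x = −7/2.

-7/2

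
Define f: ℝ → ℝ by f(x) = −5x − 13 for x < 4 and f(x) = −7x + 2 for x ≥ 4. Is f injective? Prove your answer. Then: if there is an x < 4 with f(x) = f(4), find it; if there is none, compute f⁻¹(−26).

13/5

Both pieces are strictly decreasing (slopes −5 and −7), so each is injective on its own interval.
The left piece maps (−∞, 4) onto (−33, ∞); the right piece maps [4, ∞) onto (−∞, −26].
These images overlap. In particular f(4) = −26 (right piece), and solving −5x − 13 = −26 on the left piece gives x = 13/5 < 4.
So f(13/5) = f(4) with 13/5 ≠ 4, and f is not injective. This x = 13/5 is the requested value below 4.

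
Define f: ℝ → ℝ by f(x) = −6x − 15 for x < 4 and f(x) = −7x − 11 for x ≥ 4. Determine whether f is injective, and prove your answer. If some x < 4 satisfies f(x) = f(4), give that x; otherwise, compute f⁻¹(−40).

29/7

Both pieces are strictly decreasing (slopes −6 and −7), so each is injective on its own interval.
The left piece maps (−∞, 4) onto (−39, ∞); the right piece maps [4, ∞) onto (−∞, −39].
These images are disjoint, so no value is attained by both pieces. Thus f is injective.
Because the two images are disjoint, no x < 4 has f(x) = f(4), so we compute f⁻¹(−40): −40 lies in (−∞, −39], so solve −7x − 11 = −40: x = (−40 + 11)/(−7) = 29/7.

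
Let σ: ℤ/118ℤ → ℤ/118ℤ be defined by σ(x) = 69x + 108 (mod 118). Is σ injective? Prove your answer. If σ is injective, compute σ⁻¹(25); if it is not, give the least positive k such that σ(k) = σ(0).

Recall that σ is injective when σ(s) = σ(t) forces s = t.
Suppose σ(s) = σ(t) in ℤ/118ℤ. Then 69s + 108 ≡ 69t + 108 (mod 118), thus 69(s − t) ≡ 0 (mod 118).
Since gcd(69, 118) = 1, 69 is invertible modulo 118, therefore s − t ≡ 0 (mod 118), i.e. s = t.
So σ is injective.
We now compute 69⁻¹ mod 118 explicitly. Euclid's algorithm: 118 = 1·69 + 49, 69 = 1·49 + 20, 49 = 2·20 + 9, 20 = 2·9 + 2, 9 = 4·2 + 1; back-substituting gives 1 = 65·69 − 38·118, so 69⁻¹ ≡ 65 (mod 118).
Since σ is injective, we find σ⁻¹(25): we need 69x ≡ 25 − 108 ≡ 35 (mod 118). Using 69⁻¹ = 65: x ≡ 65·35 = 2275 = 19·118 + 33, so x = 33.
Check: σ(33) = 69·33 + 108 = 2385 = 20·118 + 25 ≡ 25 (mod 118).

33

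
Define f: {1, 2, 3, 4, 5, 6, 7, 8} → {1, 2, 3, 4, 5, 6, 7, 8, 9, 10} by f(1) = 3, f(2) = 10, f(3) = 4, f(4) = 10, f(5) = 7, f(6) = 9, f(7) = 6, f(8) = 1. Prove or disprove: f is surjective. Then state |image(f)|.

7

No element maps to 2, so f is not surjective.
The image of f is {1, 3, 4, 6, 7, 9, 10}, which has 7 elements.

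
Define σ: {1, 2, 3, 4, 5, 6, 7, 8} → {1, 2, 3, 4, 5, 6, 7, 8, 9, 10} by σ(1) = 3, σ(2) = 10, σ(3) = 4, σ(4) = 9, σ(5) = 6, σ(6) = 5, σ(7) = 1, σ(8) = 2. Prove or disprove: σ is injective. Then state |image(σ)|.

The values σ(1), …, σ(8) are 3, 10, 4, 9, 6, 5, 1, 2 — all distinct.
So σ(x_1) = σ(x_2) only when x_1 = x_2, and σ is injective.
The image of σ is {1, 2, 3, 4, 5, 6, 9, 10}, which has 8 elements.

8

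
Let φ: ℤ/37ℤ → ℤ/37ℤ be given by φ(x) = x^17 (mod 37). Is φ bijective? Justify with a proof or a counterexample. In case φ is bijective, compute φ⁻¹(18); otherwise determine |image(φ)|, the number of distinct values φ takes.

Since 37 is prime, the nonzero elements of ℤ/37ℤ form a cyclic group of order 36.
As gcd(17, 36) = 1, raising to the 17th power is a bijection on this group: if u^17 ≡ v^17 then (uv^{−1})^17 = 1, and the only element of order dividing gcd(17, 36) = 1 is 1, so u = v.
With φ(0) = 0 this makes φ injective on all of ℤ/37ℤ, hence bijective (finite equal-size domain and codomain). In particular φ is bijective.
Since φ is bijective, we find the preimage of 18. The inverse of x ↦ x^17 on (ℤ/37ℤ)^× is x ↦ x^17, because 17·17 = 289 = 8·36 + 1 ≡ 1 (mod 36) and x^{36} = 1 for x ≠ 0 (Fermat). So φ⁻¹(18) = 18^17 mod 37.
Repeated squaring mod 37: 18^1 ≡ 18, 18^2 ≡ 18² = 324 ≡ 28, 18^4 ≡ 28² = 784 ≡ 7, 18^8 ≡ 7² = 49 ≡ 12, 18^16 ≡ 12² = 144 ≡ 33. Since 17 = 16 + 1, 18^17 ≡ 33·18: 33·18 = 594 ≡ 2. So 18^17 ≡ 2 (mod 37).
Hence φ⁻¹(18) = 2.

2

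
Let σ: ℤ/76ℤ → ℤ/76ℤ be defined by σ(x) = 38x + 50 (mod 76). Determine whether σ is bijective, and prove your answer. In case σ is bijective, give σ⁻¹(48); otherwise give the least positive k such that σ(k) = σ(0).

We have gcd(38, 76) = 38 > 1. Taking s = 0 and t = 2: σ(0) = 50 and σ(2) = 38·2 + 50 = 126 ≡ 50 (mod 76).
So σ(0) = σ(2) while 0 ≠ 2, therefore σ is not injective, hence not bijective.
Since σ is not bijective, we find the least positive k with σ(k) = σ(0): this means 38k ≡ 0 (mod 76), i.e. 76 ∣ 38k. Since gcd(38, 76) = 38, dividing through by 38 this holds exactly when 2 ∣ k.
The smallest positive such k is 2.

2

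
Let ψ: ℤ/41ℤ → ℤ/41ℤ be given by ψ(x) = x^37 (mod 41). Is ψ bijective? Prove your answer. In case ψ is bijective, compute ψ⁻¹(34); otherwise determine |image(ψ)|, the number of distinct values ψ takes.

Since 41 is prime, the nonzero elements of ℤ/41ℤ form a cyclic group of order 40.
As gcd(37, 40) = 1, raising to the 37th power is a bijection on this group: if a^37 ≡ b^37 then (ab^{−1})^37 = 1, and the only element of order dividing gcd(37, 40) = 1 is 1, so a = b.
With ψ(0) = 0 this makes ψ injective on all of ℤ/41ℤ, hence bijective (finite equal-size domain and codomain). In particular ψ is bijective.
Since ψ is bijective, we find the preimage of 34. The inverse of x ↦ x^37 on (ℤ/41ℤ)^× is x ↦ x^13, because 37·13 = 481 = 12·40 + 1 ≡ 1 (mod 40) and x^{40} = 1 for x ≠ 0 (Fermat). So ψ⁻¹(34) = 34^13 mod 41.
Repeated squaring mod 41: 34^1 ≡ 34, 34^2 ≡ 34² = 1156 ≡ 8, 34^4 ≡ 8² = 64 ≡ 23, 34^8 ≡ 23² = 529 ≡ 37. Since 13 = 8 + 4 + 1, 34^13 ≡ 37·23·34: 37·23 = 851 ≡ 31, then 31·34 = 1054 ≡ 29. So 34^13 ≡ 29 (mod 41).
Hence ψ⁻¹(34) = 29.

29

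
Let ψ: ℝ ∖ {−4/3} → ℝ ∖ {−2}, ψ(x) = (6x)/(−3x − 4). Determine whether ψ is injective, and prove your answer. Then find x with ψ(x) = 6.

-1

Suppose ψ(s) = ψ(t). Cross-multiplying: (6s)(−3t − 4) = (6t)(−3s − 4).
Expanding both sides and cancelling the symmetric terms leaves −24·(s − t) = 0. Since −24 ≠ 0, s = t. Hence ψ is injective.
Solving ψ(x) = 6: cross-multiplying gives 6x = 6(−3x − 4), which rearranges to 24x = −24, so x = −1.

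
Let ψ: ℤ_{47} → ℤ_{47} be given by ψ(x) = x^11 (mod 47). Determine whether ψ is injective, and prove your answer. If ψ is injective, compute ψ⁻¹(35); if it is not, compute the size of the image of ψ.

Since 47 is prime, the nonzero elements of ℤ_{47} form a cyclic group of order 46.
As gcd(11, 46) = 1, raising to the 11th power is a bijection on this group: if a^11 ≡ b^11 then (ab^{−1})^11 = 1, and the only element of order dividing gcd(11, 46) = 1 is 1, so a = b.
With ψ(0) = 0 this makes ψ injective on all of ℤ_{47}, hence bijective (finite equal-size domain and codomain). In particular ψ is injective.
Since ψ is injective, we find the preimage of 35. The inverse of x ↦ x^11 on (ℤ_{47})^× is x ↦ x^21, because 11·21 = 231 = 5·46 + 1 ≡ 1 (mod 46) and x^{46} = 1 for x ≠ 0 (Fermat). So ψ⁻¹(35) = 35^21 mod 47.
Repeated squaring mod 47: 35^1 ≡ 35, 35^2 ≡ 35² = 1225 ≡ 3, 35^4 ≡ 3² = 9, 35^8 ≡ 9² = 81 ≡ 34, 35^16 ≡ 34² = 1156 ≡ 28. Since 21 = 16 + 4 + 1, 35^21 ≡ 28·9·35: 28·9 = 252 ≡ 17, then 17·35 = 595 ≡ 31. So 35^21 ≡ 31 (mod 47).
Hence ψ⁻¹(35) = 31.

31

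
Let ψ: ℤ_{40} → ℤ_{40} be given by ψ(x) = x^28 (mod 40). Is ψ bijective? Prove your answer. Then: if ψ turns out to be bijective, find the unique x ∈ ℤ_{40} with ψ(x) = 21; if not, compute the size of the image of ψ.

4

ψ(1) = 1^28 = 1.
ψ(3): Repeated squaring mod 40: 3^1 ≡ 3, 3^2 ≡ 3² = 9, 3^4 ≡ 9² = 81 ≡ 1, 3^8 ≡ 1² = 1, 3^16 ≡ 1² = 1. Since 28 = 16 + 8 + 4, 3^28 ≡ 1·1·1: 1·1 = 1, then 1·1 = 1. So 3^28 ≡ 1 (mod 40).
So ψ(1) = ψ(3) = 1 while 1 ≠ 3, thus ψ is not injective, hence not bijective.
Since ψ is not bijective, we determine |image(ψ)|. Computing x^28 mod 40 for each x (by repeated squaring, reducing mod 40 at every step), the values ψ(0), ψ(1), …, ψ(39) are: 0, 1, 16, 1, 16, 25, 16, 1, 16, 1, 0, 1, 16, 1, 16, 25, 16, 1, 16, 1, 0, 1, 16, 1, 16, 25, 16, 1, 16, 1, 0, 1, 16, 1, 16, 25, 16, 1, 16, 1.
The distinct values are {0, 1, 16, 25}; there are 4 of them.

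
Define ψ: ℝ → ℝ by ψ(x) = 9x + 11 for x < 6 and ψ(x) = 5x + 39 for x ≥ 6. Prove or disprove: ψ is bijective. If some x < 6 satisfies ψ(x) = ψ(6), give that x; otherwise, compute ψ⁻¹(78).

39/5

Both pieces are strictly increasing (slopes 9 and 5), so each is injective on its own interval.
The left piece maps (−∞, 6) onto (−∞, 65); the right piece maps [6, ∞) onto [69, ∞).
The images leave a gap (65 has no preimage), so ψ is not surjective, hence not bijective.
Because the two images are disjoint, no x < 6 has ψ(x) = ψ(6), so we compute ψ⁻¹(78): 78 lies in [69, ∞), so solve 5x + 39 = 78: x = (78 − 39)/5 = 39/5.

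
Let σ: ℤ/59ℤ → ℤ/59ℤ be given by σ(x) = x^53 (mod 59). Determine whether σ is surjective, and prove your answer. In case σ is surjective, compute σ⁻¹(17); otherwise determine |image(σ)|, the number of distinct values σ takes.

3

Since 59 is prime, the nonzero elements of ℤ/59ℤ form a cyclic group of order 58.
As gcd(53, 58) = 1, raising to the 53rd power is a bijection on this group: if u^53 ≡ v^53 then (uv^{−1})^53 = 1, and the only element of order dividing gcd(53, 58) = 1 is 1, so u = v.
With σ(0) = 0 this makes σ injective on all of ℤ/59ℤ, hence bijective (finite equal-size domain and codomain). In particular σ is surjective.
Since σ is surjective, we find the preimage of 17. The inverse of x ↦ x^53 on (ℤ/59ℤ)^× is x ↦ x^23, because 53·23 = 1219 = 21·58 + 1 ≡ 1 (mod 58) and x^{58} = 1 for x ≠ 0 (Fermat). So σ⁻¹(17) = 17^23 mod 59.
Repeated squaring mod 59: 17^1 ≡ 17, 17^2 ≡ 17² = 289 ≡ 53, 17^4 ≡ 53² = 2809 ≡ 36, 17^8 ≡ 36² = 1296 ≡ 57, 17^16 ≡ 57² = 3249 ≡ 4. Since 23 = 16 + 4 + 2 + 1, 17^23 ≡ 4·36·53·17: 4·36 = 144 ≡ 26, then 26·53 = 1378 ≡ 21, then 21·17 = 357 ≡ 3. So 17^23 ≡ 3 (mod 59).
Hence σ⁻¹(17) = 3.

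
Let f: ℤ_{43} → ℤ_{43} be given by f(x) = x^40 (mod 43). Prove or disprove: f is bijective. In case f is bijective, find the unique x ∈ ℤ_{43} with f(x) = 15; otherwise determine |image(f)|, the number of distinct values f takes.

f(21): Repeated squaring mod 43: 21^1 ≡ 21, 21^2 ≡ 21² = 441 ≡ 11, 21^4 ≡ 11² = 121 ≡ 35, 21^8 ≡ 35² = 1225 ≡ 21, 21^16 ≡ 21² = 441 ≡ 11, 21^32 ≡ 11² = 121 ≡ 35. Since 40 = 32 + 8, 21^40 ≡ 35·21: 35·21 = 735 ≡ 4. So 21^40 ≡ 4 (mod 43).
f(22): Repeated squaring mod 43: 22^1 ≡ 22, 22^2 ≡ 22² = 484 ≡ 11, 22^4 ≡ 11² = 121 ≡ 35, 22^8 ≡ 35² = 1225 ≡ 21, 22^16 ≡ 21² = 441 ≡ 11, 22^32 ≡ 11² = 121 ≡ 35. Since 40 = 32 + 8, 22^40 ≡ 35·21: 35·21 = 735 ≡ 4. So 22^40 ≡ 4 (mod 43).
So f(21) = f(22) = 4 while 21 ≠ 22, therefore f is not injective, hence not bijective.
Since f is not bijective, we determine |image(f)|. Computing x^40 mod 43 for each x (by repeated squaring, reducing mod 43 at every step), the values f(0), f(1), …, f(42) are: 0, 1, 11, 24, 35, 31, 6, 36, 41, 17, 40, 16, 23, 14, 9, 13, 21, 25, 15, 38, 10, 4, 4, 10, 38, 15, 25, 21, 13, 9, 14, 23, 16, 40, 17, 41, 36, 6, 31, 35, 24, 11, 1.
The distinct values are {0, 1, 4, 6, 9, 10, 11, 13, 14, 15, 16, 17, 21, 23, 24, 25, 31, 35, 36, 38, 40, 41}; there are 22 of them.

22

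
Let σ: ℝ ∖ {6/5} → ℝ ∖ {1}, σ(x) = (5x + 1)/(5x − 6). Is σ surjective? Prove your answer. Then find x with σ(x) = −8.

For any y ≠ 1, solving y(5x − 6) = 5x + 1 for x gives a well-defined x ≠ 6/5. So σ is surjective.
Solving σ(x) = −8: cross-multiplying gives 5x + 1 = −8(5x − 6), which rearranges to 45x = 47, so x = 47/45.

47/45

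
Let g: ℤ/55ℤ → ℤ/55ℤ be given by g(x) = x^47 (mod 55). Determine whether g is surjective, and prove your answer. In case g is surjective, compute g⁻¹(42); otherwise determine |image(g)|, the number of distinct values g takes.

3

Computing x^47 mod 55 for each x (by repeated squaring, reducing mod 55 at every step), the values g(0), g(1), …, g(54) are: 0, 1, 18, 42, 49, 25, 41, 28, 2, 4, 10, 11, 23, 7, 9, 5, 36, 8, 17, 24, 15, 21, 33, 12, 29, 20, 16, 3, 52, 39, 35, 26, 43, 22, 34, 40, 31, 38, 47, 19, 50, 46, 48, 32, 44, 45, 51, 53, 27, 14, 30, 6, 13, 37, 54.
Every element of ℤ/55ℤ appears exactly once in this list, so g is a bijection, and in particular surjective.
Since g is surjective, we read off the preimage of 42 from the same table: g(3) = 42, so g⁻¹(42) = 3.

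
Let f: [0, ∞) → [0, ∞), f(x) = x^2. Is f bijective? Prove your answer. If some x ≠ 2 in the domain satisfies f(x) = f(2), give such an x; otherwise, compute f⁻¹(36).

On [0, ∞), x ↦ x^2 is strictly increasing (injective) and for any y ∈ [0, ∞) the 2nd root y^{1/2} lies in [0, ∞) (surjective). So f is bijective.
Since x ↦ x^2 is strictly increasing on [0, ∞), it is injective there, so no x ≠ 2 in the domain has f(x) = f(2). We therefore compute f⁻¹(36) = 36^{1/2} = 6 (indeed 6^2 = 36).

6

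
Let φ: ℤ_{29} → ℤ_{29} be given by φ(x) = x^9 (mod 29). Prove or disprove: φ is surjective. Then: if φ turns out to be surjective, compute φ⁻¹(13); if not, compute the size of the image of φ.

4

Since 29 is prime, the nonzero elements of ℤ_{29} form a cyclic group of order 28.
As gcd(9, 28) = 1, raising to the 9th power is a bijection on this group: if x_1^9 ≡ x_2^9 then (x_1x_2^{−1})^9 = 1, and the only element of order dividing gcd(9, 28) = 1 is 1, so x_1 = x_2.
With φ(0) = 0 this makes φ injective on all of ℤ_{29}, hence bijective (finite equal-size domain and codomain). In particular φ is surjective.
Since φ is surjective, we find the preimage of 13. The inverse of x ↦ x^9 on (ℤ_{29})^× is x ↦ x^25, because 9·25 = 225 = 8·28 + 1 ≡ 1 (mod 28) and x^{28} = 1 for x ≠ 0 (Fermat). So φ⁻¹(13) = 13^25 mod 29.
Repeated squaring mod 29: 13^1 ≡ 13, 13^2 ≡ 13² = 169 ≡ 24, 13^4 ≡ 24² = 576 ≡ 25, 13^8 ≡ 25² = 625 ≡ 16, 13^16 ≡ 16² = 256 ≡ 24. Since 25 = 16 + 8 + 1, 13^25 ≡ 24·16·13: 24·16 = 384 ≡ 7, then 7·13 = 91 ≡ 4. So 13^25 ≡ 4 (mod 29).
Hence φ⁻¹(13) = 4.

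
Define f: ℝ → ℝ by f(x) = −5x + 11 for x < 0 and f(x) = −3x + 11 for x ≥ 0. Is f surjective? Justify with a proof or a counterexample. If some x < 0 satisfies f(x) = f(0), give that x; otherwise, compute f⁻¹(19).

Both pieces are strictly decreasing (slopes −5 and −3), so each is injective on its own interval.
The left piece maps (−∞, 0) onto (11, ∞); the right piece maps [0, ∞) onto (−∞, 11].
These images together cover ℝ, so f is surjective.
Because the two images are disjoint, no x < 0 has f(x) = f(0), so we compute f⁻¹(19): 19 lies in (11, ∞), so solve −5x + 11 = 19: x = (19 − 11)/(−5) = −8/5.

-8/5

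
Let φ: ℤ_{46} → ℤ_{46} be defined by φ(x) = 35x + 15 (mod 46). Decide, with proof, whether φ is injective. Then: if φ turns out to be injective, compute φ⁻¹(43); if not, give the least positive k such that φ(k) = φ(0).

If φ(x_1) = φ(x_2), then 35x_1 ≡ 35x_2 (mod 46). Because gcd(35, 46) = 1, we may cancel 35 to get x_1 ≡ x_2 (mod 46).
Therefore φ is injective.
We now compute 35⁻¹ mod 46 explicitly. Euclid's algorithm: 46 = 1·35 + 11, 35 = 3·11 + 2, 11 = 5·2 + 1; back-substituting gives 1 = 25·35 − 19·46, so 35⁻¹ ≡ 25 (mod 46).
Since φ is injective, we compute φ⁻¹(43): solve 35x + 15 ≡ 43 (mod 46), i.e. 35x ≡ 28 (mod 46).
Multiplying by 35⁻¹ = 25 gives x ≡ 25·28 = 700 = 15·46 + 10 ≡ 10 (mod 46).
Check: φ(10) = 35·10 + 15 = 365 = 7·46 + 43 ≡ 43 (mod 46).

10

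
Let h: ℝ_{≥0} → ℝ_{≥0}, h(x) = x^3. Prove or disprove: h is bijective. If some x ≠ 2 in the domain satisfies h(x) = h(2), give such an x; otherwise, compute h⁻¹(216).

6

On ℝ_{≥0}, x ↦ x^3 is strictly increasing (injective) and for any y ∈ ℝ_{≥0} the 3rd root y^{1/3} lies in ℝ_{≥0} (surjective). So h is bijective.
Since x ↦ x^3 is strictly increasing on ℝ_{≥0}, it is injective there, so no x ≠ 2 in the domain has h(x) = h(2). We therefore compute h⁻¹(216) = 216^{1/3} = 6 (indeed 6^3 = 216).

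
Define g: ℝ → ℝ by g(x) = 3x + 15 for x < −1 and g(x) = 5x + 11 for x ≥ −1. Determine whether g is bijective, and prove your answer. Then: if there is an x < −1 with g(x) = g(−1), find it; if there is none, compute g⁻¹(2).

-3

Both pieces are strictly increasing (slopes 3 and 5), so each is injective on its own interval.
The left piece maps (−∞, −1) onto (−∞, 12); the right piece maps [−1, ∞) onto [6, ∞).
These images overlap. In particular g(−1) = 6 (right piece), and solving 3x + 15 = 6 on the left piece gives x = −3 < −1.
So g(−3) = g(−1) with −3 ≠ −1, and g is not injective, hence not bijective. This x = −3 is the requested value below −1.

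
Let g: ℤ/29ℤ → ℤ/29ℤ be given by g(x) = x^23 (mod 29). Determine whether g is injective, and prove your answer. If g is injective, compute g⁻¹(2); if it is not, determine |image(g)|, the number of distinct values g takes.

18

Since 29 is prime, the nonzero elements of ℤ/29ℤ form a cyclic group of order 28.
As gcd(23, 28) = 1, raising to the 23rd power is a bijection on this group: if s^23 ≡ t^23 then (st^{−1})^23 = 1, and the only element of order dividing gcd(23, 28) = 1 is 1, so s = t.
With g(0) = 0 this makes g injective on all of ℤ/29ℤ, hence bijective (finite equal-size domain and codomain). In particular g is injective.
Since g is injective, we find the preimage of 2. The inverse of x ↦ x^23 on (ℤ/29ℤ)^× is x ↦ x^11, because 23·11 = 253 = 9·28 + 1 ≡ 1 (mod 28) and x^{28} = 1 for x ≠ 0 (Fermat). So g⁻¹(2) = 2^11 mod 29.
Repeated squaring mod 29: 2^1 ≡ 2, 2^2 ≡ 2² = 4, 2^4 ≡ 4² = 16, 2^8 ≡ 16² = 256 ≡ 24. Since 11 = 8 + 2 + 1, 2^11 ≡ 24·4·2: 24·4 = 96 ≡ 9, then 9·2 = 18. So 2^11 ≡ 18 (mod 29).
Hence g⁻¹(2) = 18.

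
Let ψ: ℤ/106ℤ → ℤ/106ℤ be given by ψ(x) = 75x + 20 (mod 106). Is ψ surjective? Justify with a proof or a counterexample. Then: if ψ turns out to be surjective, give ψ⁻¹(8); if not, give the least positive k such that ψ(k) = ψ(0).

Recall that surjectivity means every element of the codomain has a preimage under ψ.
Since gcd(75, 106) = 1, 75 is invertible modulo 106. Euclid's algorithm: 106 = 1·75 + 31, 75 = 2·31 + 13, 31 = 2·13 + 5, 13 = 2·5 + 3, 5 = 1·3 + 2, 3 = 1·2 + 1; back-substituting gives 1 = 41·75 − 29·106, so 75⁻¹ ≡ 41 (mod 106).
Then y ↦ 41(y − 20) is a two-sided inverse to ψ, so every y ∈ ℤ/106ℤ has a preimage.
Therefore ψ is surjective.
Since ψ is surjective, we compute ψ⁻¹(8): solve 75x + 20 ≡ 8 (mod 106), i.e. 75x ≡ 94 (mod 106).
Multiplying by 75⁻¹ = 41 gives x ≡ 41·94 = 3854 = 36·106 + 38 ≡ 38 (mod 106).
Check: ψ(38) = 75·38 + 20 = 2870 = 27·106 + 8 ≡ 8 (mod 106).

38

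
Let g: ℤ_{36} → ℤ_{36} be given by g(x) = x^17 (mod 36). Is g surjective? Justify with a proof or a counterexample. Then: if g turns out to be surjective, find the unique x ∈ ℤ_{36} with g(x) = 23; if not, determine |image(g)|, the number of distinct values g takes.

21

g(0) = 0^17 = 0.
g(6): Repeated squaring mod 36: 6^1 ≡ 6, 6^2 ≡ 6² = 36 ≡ 0, 6^4 ≡ 0² = 0, 6^8 ≡ 0² = 0, 6^16 ≡ 0² = 0. Since 17 = 16 + 1, 6^17 ≡ 0·6: 0·6 = 0. So 6^17 ≡ 0 (mod 36).
So g(0) = g(6) = 0 while 0 ≠ 6, hence g is not injective.
A non-injective map from the 36-element set ℤ_{36} to itself takes at most 35 distinct values, so it cannot be surjective. Hence g is not surjective.
Since g is not surjective, we determine |image(g)|. Computing x^17 mod 36 for each x (by repeated squaring, reducing mod 36 at every step), the values g(0), g(1), …, g(35) are: 0, 1, 32, 27, 16, 29, 0, 31, 8, 9, 28, 23, 0, 25, 20, 27, 4, 17, 0, 19, 32, 9, 16, 11, 0, 13, 8, 27, 28, 5, 0, 7, 20, 9, 4, 35.
The distinct values are {0, 1, 4, 5, 7, 8, 9, 11, 13, 16, 17, 19, 20, 23, 25, 27, 28, 29, 31, 32, 35}; there are 21 of them.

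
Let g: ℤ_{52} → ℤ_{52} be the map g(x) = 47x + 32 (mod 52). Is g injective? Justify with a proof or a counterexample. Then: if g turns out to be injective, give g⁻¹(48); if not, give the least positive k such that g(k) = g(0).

28

If g(u) = g(v), then 47u ≡ 47v (mod 52). Because gcd(47, 52) = 1, we may cancel 47 to get u ≡ v (mod 52).
Hence g is injective.
We now compute 47⁻¹ mod 52 explicitly. Euclid's algorithm: 52 = 1·47 + 5, 47 = 9·5 + 2, 5 = 2·2 + 1; back-substituting gives 1 = 31·47 − 28·52, so 47⁻¹ ≡ 31 (mod 52).
Since g is injective, we find g⁻¹(48): we need 47x ≡ 48 − 32 ≡ 16 (mod 52). Using 47⁻¹ = 31: x ≡ 31·16 = 496 = 9·52 + 28, so x = 28.
Check: g(28) = 47·28 + 32 = 1348 = 25·52 + 48 ≡ 48 (mod 52).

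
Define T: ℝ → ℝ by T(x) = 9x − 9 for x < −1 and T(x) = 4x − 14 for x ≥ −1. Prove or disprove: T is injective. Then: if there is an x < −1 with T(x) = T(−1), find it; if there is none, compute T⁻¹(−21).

-4/3

Both pieces are strictly increasing (slopes 9 and 4), so each is injective on its own interval.
The left piece maps (−∞, −1) onto (−∞, −18); the right piece maps [−1, ∞) onto [−18, ∞).
These images are disjoint, so no value is attained by both pieces. Hence T is injective.
Because the two images are disjoint, no x < −1 has T(x) = T(−1), so we compute T⁻¹(−21): −21 lies in (−∞, −18), so solve 9x − 9 = −21: x = (−21 + 9)/9 = −4/3.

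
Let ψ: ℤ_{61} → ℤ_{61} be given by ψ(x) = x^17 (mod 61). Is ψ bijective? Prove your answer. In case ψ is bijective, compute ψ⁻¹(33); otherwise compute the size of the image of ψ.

Since 61 is prime, the nonzero elements of ℤ_{61} form a cyclic group of order 60.
As gcd(17, 60) = 1, raising to the 17th power is a bijection on this group: if u^17 ≡ v^17 then (uv^{−1})^17 = 1, and the only element of order dividing gcd(17, 60) = 1 is 1, so u = v.
With ψ(0) = 0 this makes ψ injective on all of ℤ_{61}, hence bijective (finite equal-size domain and codomain). In particular ψ is bijective.
Since ψ is bijective, we find the preimage of 33. The inverse of x ↦ x^17 on (ℤ_{61})^× is x ↦ x^53, because 17·53 = 901 = 15·60 + 1 ≡ 1 (mod 60) and x^{60} = 1 for x ≠ 0 (Fermat). So ψ⁻¹(33) = 33^53 mod 61.
Repeated squaring mod 61: 33^1 ≡ 33, 33^2 ≡ 33² = 1089 ≡ 52, 33^4 ≡ 52² = 2704 ≡ 20, 33^8 ≡ 20² = 400 ≡ 34, 33^16 ≡ 34² = 1156 ≡ 58, 33^32 ≡ 58² = 3364 ≡ 9. Since 53 = 32 + 16 + 4 + 1, 33^53 ≡ 9·58·20·33: 9·58 = 522 ≡ 34, then 34·20 = 680 ≡ 9, then 9·33 = 297 ≡ 53. So 33^53 ≡ 53 (mod 61).
Hence ψ⁻¹(33) = 53.

53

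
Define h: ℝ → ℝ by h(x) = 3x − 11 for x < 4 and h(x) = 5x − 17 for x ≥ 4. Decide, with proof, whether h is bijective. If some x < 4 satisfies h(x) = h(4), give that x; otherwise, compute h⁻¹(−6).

5/3

Both pieces are strictly increasing (slopes 3 and 5), so each is injective on its own interval.
The left piece maps (−∞, 4) onto (−∞, 1); the right piece maps [4, ∞) onto [3, ∞).
The images leave a gap (1 has no preimage), so h is not surjective, hence not bijective.
Because the two images are disjoint, no x < 4 has h(x) = h(4), so we compute h⁻¹(−6): −6 lies in (−∞, 1), so solve 3x − 11 = −6: x = (−6 + 11)/3 = 5/3.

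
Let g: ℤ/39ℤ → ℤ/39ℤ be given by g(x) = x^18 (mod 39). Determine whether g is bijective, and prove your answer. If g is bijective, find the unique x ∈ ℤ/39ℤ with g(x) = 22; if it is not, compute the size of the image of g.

g(1) = 1^18 = 1.
g(4): Repeated squaring mod 39: 4^1 ≡ 4, 4^2 ≡ 4² = 16, 4^4 ≡ 16² = 256 ≡ 22, 4^8 ≡ 22² = 484 ≡ 16, 4^16 ≡ 16² = 256 ≡ 22. Since 18 = 16 + 2, 4^18 ≡ 22·16: 22·16 = 352 ≡ 1. So 4^18 ≡ 1 (mod 39).
So g(1) = g(4) = 1 while 1 ≠ 4, so g is not injective, hence not bijective.
Since g is not bijective, we determine |image(g)|. Computing x^18 mod 39 for each x (by repeated squaring, reducing mod 39 at every step), the values g(0), g(1), …, g(38) are: 0, 1, 25, 27, 1, 25, 12, 25, 25, 27, 1, 25, 27, 13, 1, 12, 1, 1, 12, 25, 25, 12, 1, 1, 12, 1, 13, 27, 25, 1, 27, 25, 25, 12, 25, 1, 27, 25, 1.
The distinct values are {0, 1, 12, 13, 25, 27}; there are 6 of them.

6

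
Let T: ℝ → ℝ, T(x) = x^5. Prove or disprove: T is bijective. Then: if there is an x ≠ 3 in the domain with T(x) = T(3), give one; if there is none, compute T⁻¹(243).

On ℝ, x ↦ x^5 is strictly increasing (injective) and for any y ∈ ℝ the 5th root y^{1/5} lies in ℝ (surjective). So T is bijective.
Since x ↦ x^5 is strictly increasing on ℝ, it is injective there, so no x ≠ 3 in the domain has T(x) = T(3). We therefore compute T⁻¹(243) = 243^{1/5} = 3 (indeed 3^5 = 243).

3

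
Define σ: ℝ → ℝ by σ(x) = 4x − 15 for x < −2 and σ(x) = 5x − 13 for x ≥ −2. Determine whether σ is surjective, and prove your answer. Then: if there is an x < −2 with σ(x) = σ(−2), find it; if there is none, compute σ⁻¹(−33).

-9/2

Both pieces are strictly increasing (slopes 4 and 5), so each is injective on its own interval.
The left piece maps (−∞, −2) onto (−∞, −23); the right piece maps [−2, ∞) onto [−23, ∞).
These images together cover ℝ, so σ is surjective.
Because the two images are disjoint, no x < −2 has σ(x) = σ(−2), so we compute σ⁻¹(−33): −33 lies in (−∞, −23), so solve 4x − 15 = −33: x = (−33 + 15)/4 = −9/2.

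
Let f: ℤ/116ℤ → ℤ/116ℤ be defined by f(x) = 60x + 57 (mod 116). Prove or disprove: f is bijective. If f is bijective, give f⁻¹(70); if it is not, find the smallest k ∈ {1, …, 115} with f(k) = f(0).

29

By definition, f is injective if f(s) = f(t) implies s = t.
We have gcd(60, 116) = 4 > 1. Taking s = 0 and t = 29: f(0) = 57 and f(29) = 60·29 + 57 = 1797 ≡ 57 (mod 116).
So f(0) = f(29) while 0 ≠ 29, therefore f is not injective, hence not bijective.
Since f is not bijective, we find the least positive k with f(k) = f(0): this means 60k ≡ 0 (mod 116), i.e. 116 ∣ 60k. Since gcd(60, 116) = 4, dividing through by 4 this holds exactly when 29 ∣ 15k, and as gcd(15, 29) = 1, exactly when 29 ∣ k.
The smallest positive such k is 29.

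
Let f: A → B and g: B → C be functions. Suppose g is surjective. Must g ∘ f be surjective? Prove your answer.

not surjective

No. Take A = {0}, B = C = {0, 1, 2}, f(0) = 0, and g = identity (surjective).
Then (g ∘ f)(0) = 0, and 2 ∈ C has no preimage under g ∘ f, so g ∘ f is not surjective.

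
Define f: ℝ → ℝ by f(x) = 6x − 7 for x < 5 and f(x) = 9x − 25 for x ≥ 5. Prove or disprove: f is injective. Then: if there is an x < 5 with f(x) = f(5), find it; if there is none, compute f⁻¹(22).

Both pieces are strictly increasing (slopes 6 and 9), so each is injective on its own interval.
The left piece maps (−∞, 5) onto (−∞, 23); the right piece maps [5, ∞) onto [20, ∞).
These images overlap. In particular f(5) = 20 (right piece), and solving 6x − 7 = 20 on the left piece gives x = 9/2 < 5.
So f(9/2) = f(5) with 9/2 ≠ 5, and f is not injective. This x = 9/2 is the requested value below 5.

9/2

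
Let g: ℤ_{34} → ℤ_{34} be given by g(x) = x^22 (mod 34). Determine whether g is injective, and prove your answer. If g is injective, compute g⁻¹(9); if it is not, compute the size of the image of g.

18

g(16): Repeated squaring mod 34: 16^1 ≡ 16, 16^2 ≡ 16² = 256 ≡ 18, 16^4 ≡ 18² = 324 ≡ 18, 16^8 ≡ 18² = 324 ≡ 18, 16^16 ≡ 18² = 324 ≡ 18. Since 22 = 16 + 4 + 2, 16^22 ≡ 18·18·18: 18·18 = 324 ≡ 18, then 18·18 = 324 ≡ 18. So 16^22 ≡ 18 (mod 34).
g(18): Repeated squaring mod 34: 18^1 ≡ 18, 18^2 ≡ 18² = 324 ≡ 18, 18^4 ≡ 18² = 324 ≡ 18, 18^8 ≡ 18² = 324 ≡ 18, 18^16 ≡ 18² = 324 ≡ 18. Since 22 = 16 + 4 + 2, 18^22 ≡ 18·18·18: 18·18 = 324 ≡ 18, then 18·18 = 324 ≡ 18. So 18^22 ≡ 18 (mod 34).
So g(16) = g(18) = 18 while 16 ≠ 18, so g is not injective.
Since g is not injective, we determine |image(g)|. Computing x^22 mod 34 for each x (by repeated squaring, reducing mod 34 at every step), the values g(0), g(1), …, g(33) are: 0, 1, 30, 15, 16, 19, 8, 9, 4, 21, 26, 25, 2, 33, 32, 13, 18, 17, 18, 13, 32, 33, 2, 25, 26, 21, 4, 9, 8, 19, 16, 15, 30, 1.
The distinct values are {0, 1, 2, 4, 8, 9, 13, 15, 16, 17, 18, 19, 21, 25, 26, 30, 32, 33}; there are 18 of them.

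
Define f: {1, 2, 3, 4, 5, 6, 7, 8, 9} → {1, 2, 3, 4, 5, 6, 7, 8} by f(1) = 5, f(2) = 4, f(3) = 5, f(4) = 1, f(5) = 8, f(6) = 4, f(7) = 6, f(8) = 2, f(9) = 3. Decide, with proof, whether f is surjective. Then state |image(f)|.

7

No element maps to 7, so f is not surjective.
The image of f is {1, 2, 3, 4, 5, 6, 8}, which has 7 elements.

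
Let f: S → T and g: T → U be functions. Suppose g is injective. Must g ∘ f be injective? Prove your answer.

No. Take S = {0, 1}, T = U = {0, 1, 2, 3, 4}, f(0) = f(1) = 0, and g = identity (injective).
Then (g ∘ f)(0) = (g ∘ f)(1) = 0 with 0 ≠ 1, so g ∘ f is not injective.

not injective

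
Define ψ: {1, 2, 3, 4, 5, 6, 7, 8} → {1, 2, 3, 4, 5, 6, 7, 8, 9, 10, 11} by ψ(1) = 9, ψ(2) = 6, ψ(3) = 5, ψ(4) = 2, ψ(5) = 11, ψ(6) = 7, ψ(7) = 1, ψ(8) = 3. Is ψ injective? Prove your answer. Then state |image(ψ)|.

8

The values ψ(1), …, ψ(8) are 9, 6, 5, 2, 11, 7, 1, 3 — all distinct.
So ψ(u) = ψ(v) only when u = v, and ψ is injective.
The image of ψ is {1, 2, 3, 5, 6, 7, 9, 11}, which has 8 elements.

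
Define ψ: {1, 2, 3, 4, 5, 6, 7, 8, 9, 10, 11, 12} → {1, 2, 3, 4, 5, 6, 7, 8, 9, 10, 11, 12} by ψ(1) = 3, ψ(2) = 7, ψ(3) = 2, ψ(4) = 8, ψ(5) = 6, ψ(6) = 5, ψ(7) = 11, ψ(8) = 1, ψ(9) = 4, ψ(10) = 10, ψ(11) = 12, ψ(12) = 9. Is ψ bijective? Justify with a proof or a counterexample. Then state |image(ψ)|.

12

The values 3, 7, 2, 8, 6, 5, 11, 1, 4, 10, 12, 9 are a permutation of {1, 2, 3, 4, 5, 6, 7, 8, 9, 10, 11, 12}: each element appears exactly once.
So ψ is injective and surjective, hence bijective.
The image of ψ is {1, 2, 3, 4, 5, 6, 7, 8, 9, 10, 11, 12}, which has 12 elements.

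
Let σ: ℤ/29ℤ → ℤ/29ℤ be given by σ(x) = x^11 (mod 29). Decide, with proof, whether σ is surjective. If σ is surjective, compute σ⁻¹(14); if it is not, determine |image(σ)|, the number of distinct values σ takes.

26

Since 29 is prime, the nonzero elements of ℤ/29ℤ form a cyclic group of order 28.
As gcd(11, 28) = 1, raising to the 11th power is a bijection on this group: if x_1^11 ≡ x_2^11 then (x_1x_2^{−1})^11 = 1, and the only element of order dividing gcd(11, 28) = 1 is 1, so x_1 = x_2.
With σ(0) = 0 this makes σ injective on all of ℤ/29ℤ, hence bijective (finite equal-size domain and codomain). In particular σ is surjective.
Since σ is surjective, we find the preimage of 14. The inverse of x ↦ x^11 on (ℤ/29ℤ)^× is x ↦ x^23, because 11·23 = 253 = 9·28 + 1 ≡ 1 (mod 28) and x^{28} = 1 for x ≠ 0 (Fermat). So σ⁻¹(14) = 14^23 mod 29.
Repeated squaring mod 29: 14^1 ≡ 14, 14^2 ≡ 14² = 196 ≡ 22, 14^4 ≡ 22² = 484 ≡ 20, 14^8 ≡ 20² = 400 ≡ 23, 14^16 ≡ 23² = 529 ≡ 7. Since 23 = 16 + 4 + 2 + 1, 14^23 ≡ 7·20·22·14: 7·20 = 140 ≡ 24, then 24·22 = 528 ≡ 6, then 6·14 = 84 ≡ 26. So 14^23 ≡ 26 (mod 29).
Hence σ⁻¹(14) = 26.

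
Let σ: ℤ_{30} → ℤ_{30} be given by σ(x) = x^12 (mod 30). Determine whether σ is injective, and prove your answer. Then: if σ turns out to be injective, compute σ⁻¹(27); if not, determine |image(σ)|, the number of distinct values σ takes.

σ(2): Repeated squaring mod 30: 2^1 ≡ 2, 2^2 ≡ 2² = 4, 2^4 ≡ 4² = 16, 2^8 ≡ 16² = 256 ≡ 16. Since 12 = 8 + 4, 2^12 ≡ 16·16: 16·16 = 256 ≡ 16. So 2^12 ≡ 16 (mod 30).
σ(4): Repeated squaring mod 30: 4^1 ≡ 4, 4^2 ≡ 4² = 16, 4^4 ≡ 16² = 256 ≡ 16, 4^8 ≡ 16² = 256 ≡ 16. Since 12 = 8 + 4, 4^12 ≡ 16·16: 16·16 = 256 ≡ 16. So 4^12 ≡ 16 (mod 30).
So σ(2) = σ(4) = 16 while 2 ≠ 4, therefore σ is not injective.
Since σ is not injective, we determine |image(σ)|. Computing x^12 mod 30 for each x (by repeated squaring, reducing mod 30 at every step), the values σ(0), σ(1), …, σ(29) are: 0, 1, 16, 21, 16, 25, 6, 1, 16, 21, 10, 1, 6, 1, 16, 15, 16, 1, 6, 1, 10, 21, 16, 1, 6, 25, 16, 21, 16, 1.
The distinct values are {0, 1, 6, 10, 15, 16, 21, 25}; there are 8 of them.

8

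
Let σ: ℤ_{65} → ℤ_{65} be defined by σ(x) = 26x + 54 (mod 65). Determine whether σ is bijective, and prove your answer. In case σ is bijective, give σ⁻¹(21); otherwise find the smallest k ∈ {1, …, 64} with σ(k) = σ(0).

By definition, injectivity means: for all u, v in the domain, σ(u) = σ(v) implies u = v.
We have gcd(26, 65) = 13 > 1. Taking u = 0 and v = 5: σ(0) = 54 and σ(5) = 26·5 + 54 = 184 ≡ 54 (mod 65).
So σ(0) = σ(5) while 0 ≠ 5, thus σ is not injective, hence not bijective.
Since σ is not bijective, we find the least positive k with σ(k) = σ(0): this means 26k ≡ 0 (mod 65), i.e. 65 ∣ 26k. Since gcd(26, 65) = 13, dividing through by 13 this holds exactly when 5 ∣ 2k, and as gcd(2, 5) = 1, exactly when 5 ∣ k.
The smallest positive such k is 5.

5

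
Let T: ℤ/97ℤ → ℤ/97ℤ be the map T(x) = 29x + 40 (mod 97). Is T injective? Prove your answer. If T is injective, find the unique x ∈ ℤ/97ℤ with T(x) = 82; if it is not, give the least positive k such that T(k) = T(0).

If T(u) = T(v), then 29u ≡ 29v (mod 97). Because gcd(29, 97) = 1, we may cancel 29 to get u ≡ v (mod 97).
Therefore T is injective.
We now compute 29⁻¹ mod 97 explicitly. Euclid's algorithm: 97 = 3·29 + 10, 29 = 2·10 + 9, 10 = 1·9 + 1; back-substituting gives 1 = 87·29 − 26·97, so 29⁻¹ ≡ 87 (mod 97).
Since T is injective, we find T⁻¹(82): we need 29x ≡ 82 − 40 ≡ 42 (mod 97). Using 29⁻¹ = 87: x ≡ 87·42 = 3654 = 37·97 + 65, so x = 65.
Check: T(65) = 29·65 + 40 = 1925 = 19·97 + 82 ≡ 82 (mod 97).

65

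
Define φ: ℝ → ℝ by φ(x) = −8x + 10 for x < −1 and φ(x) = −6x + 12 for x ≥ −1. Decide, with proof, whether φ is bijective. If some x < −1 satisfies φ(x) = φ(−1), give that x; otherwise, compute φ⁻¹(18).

-1

Both pieces are strictly decreasing (slopes −8 and −6), so each is injective on its own interval.
The left piece maps (−∞, −1) onto (18, ∞); the right piece maps [−1, ∞) onto (−∞, 18].
Since 18 = 18, the images partition ℝ: φ is injective and surjective, hence bijective.
Because the two images are disjoint, no x < −1 has φ(x) = φ(−1), so we compute φ⁻¹(18): 18 lies in (−∞, 18], so solve −6x + 12 = 18: x = (18 − 12)/(−6) = −1.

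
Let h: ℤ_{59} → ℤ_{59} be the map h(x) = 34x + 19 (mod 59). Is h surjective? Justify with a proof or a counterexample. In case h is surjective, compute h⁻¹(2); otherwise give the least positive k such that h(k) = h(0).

Since gcd(34, 59) = 1, 34 is invertible modulo 59. Euclid's algorithm: 59 = 1·34 + 25, 34 = 1·25 + 9, 25 = 2·9 + 7, 9 = 1·7 + 2, 7 = 3·2 + 1; back-substituting gives 1 = 33·34 − 19·59, so 34⁻¹ ≡ 33 (mod 59).
For any y ∈ ℤ_{59}, x = 33(y − 19) mod 59 satisfies h(x) = 34·33(y − 19) + 19 ≡ y (since 34·33 ≡ 1 mod 59). So every y has a preimage.
Hence h is surjective.
Since h is surjective, we find h⁻¹(2): we need 34x ≡ 2 − 19 ≡ 42 (mod 59). Using 34⁻¹ = 33: x ≡ 33·42 = 1386 = 23·59 + 29, so x = 29.
Check: h(29) = 34·29 + 19 = 1005 = 17·59 + 2 ≡ 2 (mod 59).

29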